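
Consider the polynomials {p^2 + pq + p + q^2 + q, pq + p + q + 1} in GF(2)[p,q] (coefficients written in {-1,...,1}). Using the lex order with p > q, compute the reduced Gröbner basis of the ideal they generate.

f_1 = p^2 + pq + p + q^2 + q, LT = p^2.
f_2 = pq + p + q + 1, LT = pq.

S(f_1,f_2): lcm = p^2q. S = p^2 + pq^2 + p + q^3 + q^2.
  leading term p^2: subtract (1)·f_1 from p^2 + pq^2 + p + q^3 + q^2 → pq^2 + pq + q^3 + q
  leading term pq^2: subtract (q)·f_2 from pq^2 + pq + q^3 + q → q^3 + q^2
  leading term q^3: no divisor's leading term divides it; move q^3 to the remainder.
  leading term q^2: no divisor's leading term divides it; move q^2 to the remainder.
  remainder q^3 + q^2 ≠ 0; add g_3 = q^3 + q^2 to the basis.

The other S-polynomials (S(f_1,g_3), S(f_2,g_3)) all reduce to 0 modulo the current basis, so we have a Gröbner basis.

G = {p^2 + q^2 + 1, pq + p + q + 1, q^3 + q^2}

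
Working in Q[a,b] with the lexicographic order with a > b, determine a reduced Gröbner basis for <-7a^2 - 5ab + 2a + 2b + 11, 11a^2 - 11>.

f_1 = -7a^2 - 5ab + 2a + 2b + 11, LT = a^2.
f_2 = 11a^2 - 11, LT = a^2.

S(f_1,f_2): lcm = a^2. S = 5/7ab - 2/7a - 2/7b - 4/7.
  reduce S modulo (f_1, f_2):
  remainder 5/7ab - 2/7a - 2/7b - 4/7 ≠ 0; add g_3 = 5/7ab - 2/7a - 2/7b - 4/7 to the basis.

S(f_1,g_3): lcm = a^2b. S = 2/5a^2 + 5/7ab^2 + 4/35ab + 4/5a - 2/7b^2 - 11/7b.
  reduce S modulo (f_1, f_2, g_3):
  remainder 24/25a - 21/25b + 18/25 ≠ 0; add g_4 = 24/25a - 21/25b + 18/25 to the basis.

S(g_3,g_4): lcm = ab. S = -2/5a + 7/8b^2 - 23/20b - 4/5.
  reduce S modulo (f_1, f_2, g_3, g_4):
  remainder 7/8b^2 - 3/2b - 1/2 ≠ 0; add g_5 = 7/8b^2 - 3/2b - 1/2 to the basis.

The other S-polynomials (S(f_2,g_3), S(f_1,g_4), S(f_2,g_4), S(f_1,g_5), S(f_2,g_5), S(g_3,g_5), S(g_4,g_5)) all reduce to 0 modulo the current basis, so we have a Gröbner basis.
Inter-reduce: drop elements whose leading term is divisible by another's, tail-reduce, and make monic.

G = {a - 7/8b + 3/4, b^2 - 12/7b - 4/7}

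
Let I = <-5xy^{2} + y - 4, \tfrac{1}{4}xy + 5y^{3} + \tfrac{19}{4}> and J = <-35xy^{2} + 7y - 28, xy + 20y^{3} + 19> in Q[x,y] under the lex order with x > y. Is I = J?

Yes, the ideals are equal.

Equality of ideals is decidable: compute both reduced Gröbner bases (unique for the ordering) and check whether they agree.
Buchberger on the first generating set:
f_1 = -5xy^{2} + y - 4, LT = xy^{2}.
f_2 = \tfrac{1}{4}xy + 5y^{3} + \tfrac{19}{4}, LT = xy.

S(f_1,f_2): lcm = xy^{2}. S = -20y^{4} - \tfrac{96}{5}y + \tfrac{4}{5}.
  leading term y^{4}: no divisor's leading term divides it; move -20y^{4} to the remainder.
  leading term y: no divisor's leading term divides it; move -\tfrac{96}{5}y to the remainder.
  leading term 1: no divisor's leading term divides it; move \tfrac{4}{5} to the remainder.
  remainder -20y^{4} - \tfrac{96}{5}y + \tfrac{4}{5} ≠ 0; add g_3 = -20y^{4} - \tfrac{96}{5}y + \tfrac{4}{5} to the basis.

S(f_1,g_3): lcm = xy^{4}. S = -\tfrac{24}{25}xy + \tfrac{1}{25}x - \tfrac{1}{5}y^{3} + \tfrac{4}{5}y^{2}.
  leading term xy: subtract (-\tfrac{96}{25})·f_2 from -\tfrac{24}{25}xy + \tfrac{1}{25}x - \tfrac{1}{5}y^{3} + \tfrac{4}{5}y^{2} → \tfrac{1}{25}x + 19y^{3} + \tfrac{4}{5}y^{2} + \tfrac{456}{25}
  leading term x: no divisor's leading term divides it; move \tfrac{1}{25}x to the remainder.
  leading term y^{3}: no divisor's leading term divides it; move 19y^{3} to the remainder.
  leading term y^{2}: no divisor's leading term divides it; move \tfrac{4}{5}y^{2} to the remainder.
  leading term 1: no divisor's leading term divides it; move \tfrac{456}{25} to the remainder.
  remainder \tfrac{1}{25}x + 19y^{3} + \tfrac{4}{5}y^{2} + \tfrac{456}{25} ≠ 0; add g_4 = \tfrac{1}{25}x + 19y^{3} + \tfrac{4}{5}y^{2} + \tfrac{456}{25} to the basis.

The other S-polynomials (S(f_2,g_3), S(f_1,g_4), S(f_2,g_4), S(g_3,g_4)) all reduce to 0 modulo the current basis, so we have a Gröbner basis.
Inter-reduce: drop elements whose leading term is divisible by another's, tail-reduce, and make monic.
Reduced Gröbner basis: {x + 475y^{3} + 20y^{2} + 456, y^{4} + \tfrac{24}{25}y - \tfrac{1}{25}}.

Buchberger on the second generating set:
h_1 = -35xy^{2} + 7y - 28, LT = xy^{2}.
h_2 = xy + 20y^{3} + 19, LT = xy.

S(h_1,h_2): lcm = xy^{2}. S = -20y^{4} - \tfrac{96}{5}y + \tfrac{4}{5}.
  leading term y^{4}: no divisor's leading term divides it; move -20y^{4} to the remainder.
  leading term y: no divisor's leading term divides it; move -\tfrac{96}{5}y to the remainder.
  leading term 1: no divisor's leading term divides it; move \tfrac{4}{5} to the remainder.
  remainder -20y^{4} - \tfrac{96}{5}y + \tfrac{4}{5} ≠ 0; add k_3 = -20y^{4} - \tfrac{96}{5}y + \tfrac{4}{5} to the basis.

S(h_1,k_3): lcm = xy^{4}. S = -\tfrac{24}{25}xy + \tfrac{1}{25}x - \tfrac{1}{5}y^{3} + \tfrac{4}{5}y^{2}.
  leading term xy: subtract (-\tfrac{24}{25})·h_2 from -\tfrac{24}{25}xy + \tfrac{1}{25}x - \tfrac{1}{5}y^{3} + \tfrac{4}{5}y^{2} → \tfrac{1}{25}x + 19y^{3} + \tfrac{4}{5}y^{2} + \tfrac{456}{25}
  leading term x: no divisor's leading term divides it; move \tfrac{1}{25}x to the remainder.
  leading term y^{3}: no divisor's leading term divides it; move 19y^{3} to the remainder.
  leading term y^{2}: no divisor's leading term divides it; move \tfrac{4}{5}y^{2} to the remainder.
  leading term 1: no divisor's leading term divides it; move \tfrac{456}{25} to the remainder.
  remainder \tfrac{1}{25}x + 19y^{3} + \tfrac{4}{5}y^{2} + \tfrac{456}{25} ≠ 0; add k_4 = \tfrac{1}{25}x + 19y^{3} + \tfrac{4}{5}y^{2} + \tfrac{456}{25} to the basis.

The other S-polynomials (S(h_2,k_3), S(h_1,k_4), S(h_2,k_4), S(k_3,k_4)) all reduce to 0 modulo the current basis, so we have a Gröbner basis.
Inter-reduce: drop elements whose leading term is divisible by another's, tail-reduce, and make monic.
Reduced Gröbner basis: {x + 475y^{3} + 20y^{2} + 456, y^{4} + \tfrac{24}{25}y - \tfrac{1}{25}}.

Same reduced basis, so the two generating sets span the same ideal.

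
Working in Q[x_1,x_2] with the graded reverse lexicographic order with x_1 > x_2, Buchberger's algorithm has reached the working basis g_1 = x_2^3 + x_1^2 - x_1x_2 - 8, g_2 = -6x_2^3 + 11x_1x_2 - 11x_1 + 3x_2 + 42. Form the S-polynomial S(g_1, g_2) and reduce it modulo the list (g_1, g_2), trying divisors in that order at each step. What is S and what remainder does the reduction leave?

S(g_1, g_2) = x_1^2 + 5/6x_1x_2 - 11/6x_1 + 1/2x_2 - 1; remainder on division = x_1^2 + 5/6x_1x_2 - 11/6x_1 + 1/2x_2 - 1.

lcm(LM(g_1), LM(g_2)) = x_2^3.
S = (lcm/LT(g_1))·g_1 − (lcm/LT(g_2))·g_2 = x_1^2 + 5/6x_1x_2 - 11/6x_1 + 1/2x_2 - 1.
Reduce S modulo (g_1, g_2) in that order:
  leading term x_1^2: no divisor's leading term divides it; move x_1^2 to the remainder.
  leading term x_1x_2: no divisor's leading term divides it; move 5/6x_1x_2 to the remainder.
  leading term x_1: no divisor's leading term divides it; move -11/6x_1 to the remainder.
  leading term x_2: no divisor's leading term divides it; move 1/2x_2 to the remainder.
  leading term 1: no divisor's leading term divides it; move -1 to the remainder.
The remainder x_1^2 + 5/6x_1x_2 - 11/6x_1 + 1/2x_2 - 1 is nonzero, so it would be added as the next basis element.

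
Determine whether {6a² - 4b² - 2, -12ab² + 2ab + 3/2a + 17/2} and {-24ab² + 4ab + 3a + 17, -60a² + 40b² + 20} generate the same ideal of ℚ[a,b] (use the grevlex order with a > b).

Yes, the ideals are equal.

Equality of ideals is decidable: compute both reduced Gröbner bases (unique for the ordering) and check whether they agree.
Buchberger on the first generating set:
f_1 = 6a² - 4b² - 2, LT = a².
f_2 = -12ab² + 2ab + 3/2a + 17/2, LT = ab².

S(f_1,f_2): lcm = a²b². S = -⅔b⁴ + ⅙a²b + ⅛a² - ⅓b² + 17/24a.
  reduce S modulo (f_1, f_2):
  remainder -⅔b⁴ + 1/9b³ - ¼b² + 17/24a + 1/18b + 1/24 ≠ 0; add g_3 = -⅔b⁴ + 1/9b³ - ¼b² + 17/24a + 1/18b + 1/24 to the basis.

The other S-polynomials (S(f_1,g_3), S(f_2,g_3)) all reduce to 0 modulo the current basis, so we have a Gröbner basis.
Inter-reduce: drop elements whose leading term is divisible by another's, tail-reduce, and make monic.
Reduced Gröbner basis: {b⁴ - ⅙b³ + ⅜b² - 17/16a - 1/12b - 1/16, ab² - ⅙ab - ⅛a - 17/24, a² - ⅔b² - ⅓}.

Buchberger on the second generating set:
h_1 = -24ab² + 4ab + 3a + 17, LT = ab².
h_2 = -60a² + 40b² + 20, LT = a².

S(h_1,h_2): lcm = a²b². S = ⅔b⁴ - ⅙a²b - ⅛a² + ⅓b² - 17/24a.
  reduce S modulo (h_1, h_2):
  remainder ⅔b⁴ - 1/9b³ + ¼b² - 17/24a - 1/18b - 1/24 ≠ 0; add k_3 = ⅔b⁴ - 1/9b³ + ¼b² - 17/24a - 1/18b - 1/24 to the basis.

The other S-polynomials (S(h_1,k_3), S(h_2,k_3)) all reduce to 0 modulo the current basis, so we have a Gröbner basis.
Inter-reduce: drop elements whose leading term is divisible by another's, tail-reduce, and make monic.
Reduced Gröbner basis: {b⁴ - ⅙b³ + ⅜b² - 17/16a - 1/12b - 1/16, ab² - ⅙ab - ⅛a - 17/24, a² - ⅔b² - ⅓}.

These coincide, so the ideals are equal.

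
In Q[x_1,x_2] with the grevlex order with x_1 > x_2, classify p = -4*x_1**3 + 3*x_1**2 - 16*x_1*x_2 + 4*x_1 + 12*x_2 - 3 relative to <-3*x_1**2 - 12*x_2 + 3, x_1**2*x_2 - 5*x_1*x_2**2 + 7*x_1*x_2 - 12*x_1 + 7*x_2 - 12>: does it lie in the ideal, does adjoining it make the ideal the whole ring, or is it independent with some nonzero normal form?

-4*x_1**3 + 3*x_1**2 - 16*x_1*x_2 + 4*x_1 + 12*x_2 - 3 lies in I (it reduces to 0).

First compute the reduced Gröbner basis of I by Buchberger's algorithm.
f_1 = -3*x_1**2 - 12*x_2 + 3, LT = x_1**2.
f_2 = x_1**2*x_2 - 5*x_1*x_2**2 + 7*x_1*x_2 - 12*x_1 + 7*x_2 - 12, LT = x_1**2*x_2.

S(f_1,f_2): lcm = x_1**2*x_2. S = 5*x_1*x_2**2 - 7*x_1*x_2 + 4*x_2**2 + 12*x_1 - 8*x_2 + 12.
  leading term x_1*x_2**2: no divisor's leading term divides it; move 5*x_1*x_2**2 to the remainder.
  leading term x_1*x_2: no divisor's leading term divides it; move -7*x_1*x_2 to the remainder.
  leading term x_2**2: no divisor's leading term divides it; move 4*x_2**2 to the remainder.
  leading term x_1: no divisor's leading term divides it; move 12*x_1 to the remainder.
  leading term x_2: no divisor's leading term divides it; move -8*x_2 to the remainder.
  leading term 1: no divisor's leading term divides it; move 12 to the remainder.
  remainder 5*x_1*x_2**2 - 7*x_1*x_2 + 4*x_2**2 + 12*x_1 - 8*x_2 + 12 ≠ 0; add h_3 = 5*x_1*x_2**2 - 7*x_1*x_2 + 4*x_2**2 + 12*x_1 - 8*x_2 + 12 to the basis.

S(f_1,h_3): lcm = x_1**2*x_2**2. S = 7/5*x_1**2*x_2 - 4/5*x_1*x_2**2 + 4*x_2**3 - 12/5*x_1**2 + 8/5*x_1*x_2 - x_2**2 - 12/5*x_1.
  leading term x_1**2*x_2: subtract (-7/15*x_2)·f_1 from 7/5*x_1**2*x_2 - 4/5*x_1*x_2**2 + 4*x_2**3 - 12/5*x_1**2 + 8/5*x_1*x_2 - x_2**2 - 12/5*x_1 → -4/5*x_1*x_2**2 + 4*x_2**3 - 12/5*x_1**2 + 8/5*x_1*x_2 - 33/5*x_2**2 - 12/5*x_1 + 7/5*x_2
  leading term x_1*x_2**2: subtract (-4/25)·h_3 from -4/5*x_1*x_2**2 + 4*x_2**3 - 12/5*x_1**2 + 8/5*x_1*x_2 - 33/5*x_2**2 - 12/5*x_1 + 7/5*x_2 → 4*x_2**3 - 12/5*x_1**2 + 12/25*x_1*x_2 - 149/25*x_2**2 - 12/25*x_1 + 3/25*x_2 + 48/25
  leading term x_2**3: no divisor's leading term divides it; move 4*x_2**3 to the remainder.
  leading term x_1**2: subtract (4/5)·f_1 from -12/5*x_1**2 + 12/25*x_1*x_2 - 149/25*x_2**2 - 12/25*x_1 + 3/25*x_2 + 48/25 → 12/25*x_1*x_2 - 149/25*x_2**2 - 12/25*x_1 + 243/25*x_2 - 12/25
  leading term x_1*x_2: no divisor's leading term divides it; move 12/25*x_1*x_2 to the remainder.
  leading term x_2**2: no divisor's leading term divides it; move -149/25*x_2**2 to the remainder.
  leading term x_1: no divisor's leading term divides it; move -12/25*x_1 to the remainder.
  leading term x_2: no divisor's leading term divides it; move 243/25*x_2 to the remainder.
  leading term 1: no divisor's leading term divides it; move -12/25 to the remainder.
  remainder 4*x_2**3 + 12/25*x_1*x_2 - 149/25*x_2**2 - 12/25*x_1 + 243/25*x_2 - 12/25 ≠ 0; add h_4 = 4*x_2**3 + 12/25*x_1*x_2 - 149/25*x_2**2 - 12/25*x_1 + 243/25*x_2 - 12/25 to the basis.

The other S-polynomials (S(f_2,h_3), S(f_1,h_4), S(f_2,h_4), S(h_3,h_4)) all reduce to 0 modulo the current basis, so we have a Gröbner basis.
Inter-reduce: drop elements whose leading term is divisible by another's, tail-reduce, and make monic.
Reduced Gröbner basis: {x_1*x_2**2 - 7/5*x_1*x_2 + 4/5*x_2**2 + 12/5*x_1 - 8/5*x_2 + 12/5, x_2**3 + 3/25*x_1*x_2 - 149/100*x_2**2 - 3/25*x_1 + 243/100*x_2 - 3/25, x_1**2 + 4*x_2 - 1}.
Label its elements g_1 = x_1*x_2**2 - 7/5*x_1*x_2 + 4/5*x_2**2 + 12/5*x_1 - 8/5*x_2 + 12/5, g_2 = x_2**3 + 3/25*x_1*x_2 - 149/100*x_2**2 - 3/25*x_1 + 243/100*x_2 - 3/25, g_3 = x_1**2 + 4*x_2 - 1.

Reduce p = -4*x_1**3 + 3*x_1**2 - 16*x_1*x_2 + 4*x_1 + 12*x_2 - 3 modulo G:
  leading term x_1**3: subtract (-4*x_1)·g_3 from -4*x_1**3 + 3*x_1**2 - 16*x_1*x_2 + 4*x_1 + 12*x_2 - 3 → 3*x_1**2 + 12*x_2 - 3
  leading term x_1**2: subtract (3)·g_3 from 3*x_1**2 + 12*x_2 - 3 → 0
  normal form = 0.
Since the normal form is 0, p ∈ I.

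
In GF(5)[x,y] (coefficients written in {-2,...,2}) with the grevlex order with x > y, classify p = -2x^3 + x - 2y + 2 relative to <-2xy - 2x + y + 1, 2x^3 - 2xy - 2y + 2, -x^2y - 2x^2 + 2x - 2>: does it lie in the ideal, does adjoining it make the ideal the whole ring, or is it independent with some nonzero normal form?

First compute the reduced Gröbner basis of I by Buchberger's algorithm.
f_1 = -2xy - 2x + y + 1, LT = xy.
f_2 = 2x^3 - 2xy - 2y + 2, LT = x^3.
f_3 = -x^2y - 2x^2 + 2x - 2, LT = x^2y.

S(f_1,f_2): lcm = x^3y. S = x^3 + 2x^2y + xy^2 + 2x^2 + y^2 - y.
  reduce S modulo (f_1, f_2, f_3):
  remainder -y^2 + y + 2 ≠ 0; add h_4 = -y^2 + y + 2 to the basis.

S(f_1,f_3): lcm = x^2y. S = -x^2 + 2xy - x - 2.
  reduce S modulo (f_1, f_2, f_3, h_4):
  remainder -x^2 + 2x + y - 1 ≠ 0; add h_5 = -x^2 + 2x + y - 1 to the basis.

S(f_2,f_3): lcm = x^3y. S = -2x^3 - xy^2 + 2x^2 - y^2 - 2x + y.
  reduce S modulo (f_1, f_2, f_3, h_4, h_5):
  remainder -2x + y - 1 ≠ 0; add h_6 = -2x + y - 1 to the basis.

S(f_3,h_4): lcm = x^2y^2. S = -2x^2y + 2x^2 - 2xy + 2y.
  reduce S modulo (f_1, f_2, f_3, h_4, h_5, h_6):
  remainder 2y + 2 ≠ 0; add h_7 = 2y + 2 to the basis.

The other S-polynomials (S(f_1,h_4), S(f_2,h_4), S(f_1,h_5), S(f_2,h_5), S(f_3,h_5), S(h_4,h_5), S(f_1,h_6), S(f_2,h_6), S(f_3,h_6), S(h_4,h_6), S(h_5,h_6), S(f_1,h_7), S(f_2,h_7), S(f_3,h_7), S(h_4,h_7), S(h_5,h_7), S(h_6,h_7)) all reduce to 0 modulo the current basis, so we have a Gröbner basis.
Inter-reduce: drop elements whose leading term is divisible by another's, tail-reduce, and make monic.
Reduced Gröbner basis: {x + 1, y + 1}.
Label its elements g_1 = x + 1, g_2 = y + 1.

Reduce p = -2x^3 + x - 2y + 2 modulo G:
  leading term x^3: subtract (-2x^2)·g_1 from -2x^3 + x - 2y + 2 → 2x^2 + x - 2y + 2
  leading term x^2: subtract (2x)·g_1 from 2x^2 + x - 2y + 2 → -x - 2y + 2
  leading term x: subtract (-1)·g_1 from -x - 2y + 2 → -2y - 2
  leading term y: subtract (-2)·g_2 from -2y - 2 → 0
  normal form = 0.
Since the normal form is 0, p ∈ I.

-2x^3 + x - 2y + 2 lies in I (it reduces to 0).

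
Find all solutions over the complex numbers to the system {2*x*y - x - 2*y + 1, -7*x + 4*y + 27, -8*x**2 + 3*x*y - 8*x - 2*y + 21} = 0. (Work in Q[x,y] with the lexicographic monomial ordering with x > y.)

Compute a lex Gröbner basis by Buchberger's algorithm.
f_1 = 2*x*y - x - 2*y + 1, LT = x*y.
f_2 = -7*x + 4*y + 27, LT = x.
f_3 = -8*x**2 + 3*x*y - 8*x - 2*y + 21, LT = x**2.

S(f_1,f_2): lcm = x*y. S = -1/2*x + 4/7*y**2 + 20/7*y + 1/2.
  leading term x: subtract (1/14)·f_2 from -1/2*x + 4/7*y**2 + 20/7*y + 1/2 → 4/7*y**2 + 18/7*y - 10/7
  leading term y**2: no divisor's leading term divides it; move 4/7*y**2 to the remainder.
  leading term y: no divisor's leading term divides it; move 18/7*y to the remainder.
  leading term 1: no divisor's leading term divides it; move -10/7 to the remainder.
  remainder 4/7*y**2 + 18/7*y - 10/7 ≠ 0; add h_4 = 4/7*y**2 + 18/7*y - 10/7 to the basis.

S(f_1,f_3): lcm = x**2*y. S = -1/2*x**2 + 3/8*x*y**2 - 2*x*y + 1/2*x - 1/4*y**2 + 21/8*y.
  leading term x**2: subtract (1/14*x)·f_2 from -1/2*x**2 + 3/8*x*y**2 - 2*x*y + 1/2*x - 1/4*y**2 + 21/8*y → 3/8*x*y**2 - 16/7*x*y - 10/7*x - 1/4*y**2 + 21/8*y
  leading term x*y**2: subtract (3/16*y)·f_1 from 3/8*x*y**2 - 16/7*x*y - 10/7*x - 1/4*y**2 + 21/8*y → -235/112*x*y - 10/7*x + 1/8*y**2 + 39/16*y
  leading term x*y: subtract (-235/224)·f_1 from -235/112*x*y - 10/7*x + 1/8*y**2 + 39/16*y → -555/224*x + 1/8*y**2 + 19/56*y + 235/224
  leading term x: subtract (555/1568)·f_2 from -555/224*x + 1/8*y**2 + 19/56*y + 235/224 → 1/8*y**2 - 211/196*y - 3335/392
  leading term y**2: subtract (7/32)·h_4 from 1/8*y**2 - 211/196*y - 3335/392 → -1285/784*y - 6425/784
  leading term y: no divisor's leading term divides it; move -1285/784*y to the remainder.
  leading term 1: no divisor's leading term divides it; move -6425/784 to the remainder.
  remainder -1285/784*y - 6425/784 ≠ 0; add h_5 = -1285/784*y - 6425/784 to the basis.

S(f_2,f_3): lcm = x**2. S = -11/56*x*y - 34/7*x - 1/4*y + 21/8.
  leading term x*y: subtract (-11/112)·f_1 from -11/56*x*y - 34/7*x - 1/4*y + 21/8 → -555/112*x - 25/56*y + 305/112
  leading term x: subtract (555/784)·f_2 from -555/112*x - 25/56*y + 305/112 → -1285/392*y - 6425/392
  leading term y: subtract (2)·h_5 from -1285/392*y - 6425/392 → 0
  remainder 0.

S(f_1,h_4): lcm = x*y**2. S = -5*x*y + 5/2*x - y**2 + 1/2*y.
  leading term x*y: subtract (-5/2)·f_1 from -5*x*y + 5/2*x - y**2 + 1/2*y → -y**2 - 9/2*y + 5/2
  leading term y**2: subtract (-7/4)·h_4 from -y**2 - 9/2*y + 5/2 → 0
  remainder 0.

S(f_2,h_4): leading monomials are coprime, so the S-polynomial reduces to 0 (Buchberger's first criterion).
S(f_3,h_4): leading monomials are coprime, so the S-polynomial reduces to 0 (Buchberger's first criterion).
S(f_1,h_5): lcm = x*y. S = -11/2*x - y + 1/2.
  leading term x: subtract (11/14)·f_2 from -11/2*x - y + 1/2 → -29/7*y - 145/7
  leading term y: subtract (3248/1285)·h_5 from -29/7*y - 145/7 → 0
  remainder 0.

S(f_2,h_5): leading monomials are coprime, so the S-polynomial reduces to 0 (Buchberger's first criterion).
S(f_3,h_5): leading monomials are coprime, so the S-polynomial reduces to 0 (Buchberger's first criterion).
S(h_4,h_5): lcm = y**2. S = -1/2*y - 5/2.
  leading term y: subtract (392/1285)·h_5 from -1/2*y - 5/2 → 0
  remainder 0.

Every S-polynomial of the final basis reduces to 0, so we have a Gröbner basis.
Inter-reduce: drop elements whose leading term is divisible by another's, tail-reduce, and make monic.
Reduced Gröbner basis: {x - 1, y + 5}.

Elimination: the polynomial y + 5 lies in the elimination ideal for y, so y ∈ {-5}. For each such y, the remaining basis elements (now univariate) give the rest of the solution.
  y = -5: the earlier basis element becomes x - 1 = 0, giving x = 1 — point (1, -5).
Each listed point satisfies every original equation (direct substitution).

{(1, -5)}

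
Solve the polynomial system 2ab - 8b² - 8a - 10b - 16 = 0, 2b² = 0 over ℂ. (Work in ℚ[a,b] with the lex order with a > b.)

{(-2, 0)}

Compute a lex Gröbner basis by Buchberger's algorithm.
f_1 = 2ab - 8a - 8b² - 10b - 16, LT = ab.
f_2 = 2b², LT = b².

S(f_1,f_2): lcm = ab². S = -4ab - 4b³ - 5b² - 8b.
  leading term ab: subtract (-2)·f_1 from -4ab - 4b³ - 5b² - 8b → -16a - 4b³ - 21b² - 28b - 32
  leading term a: no divisor's leading term divides it; move -16a to the remainder.
  leading term b³: subtract (-2b)·f_2 from -4b³ - 21b² - 28b - 32 → -21b² - 28b - 32
  leading term b²: subtract (-21/2)·f_2 from -21b² - 28b - 32 → -28b - 32
  leading term b: no divisor's leading term divides it; move -28b to the remainder.
  leading term 1: no divisor's leading term divides it; move -32 to the remainder.
  remainder -16a - 28b - 32 ≠ 0; add h_3 = -16a - 28b - 32 to the basis.

The other S-polynomials (S(f_1,h_3), S(f_2,h_3)) all reduce to 0 modulo the current basis, so we have a Gröbner basis.
Inter-reduce: drop elements whose leading term is divisible by another's, tail-reduce, and make monic.
Reduced Gröbner basis: {a + 7/4b + 2, b²}.

Elimination: the polynomial b² lies in the elimination ideal for b, so b ∈ {0}. For each such b, the remaining basis elements (now univariate) give the rest of the solution.
  b = 0: the earlier basis element becomes a + 2 = 0, giving a = -2 — point (-2, 0).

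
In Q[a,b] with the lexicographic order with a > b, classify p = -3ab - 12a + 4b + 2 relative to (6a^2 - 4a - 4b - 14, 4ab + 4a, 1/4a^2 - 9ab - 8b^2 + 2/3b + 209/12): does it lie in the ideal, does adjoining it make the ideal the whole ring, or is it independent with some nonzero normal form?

First compute the reduced Gröbner basis of I by Buchberger's algorithm.
f_1 = 6a^2 - 4a - 4b - 14, LT = a^2.
f_2 = 4ab + 4a, LT = ab.
f_3 = 1/4a^2 - 9ab - 8b^2 + 2/3b + 209/12, LT = a^2.

S(f_1,f_2): lcm = a^2b. S = -a^2 - 2/3ab - 2/3b^2 - 7/3b.
  reduce S modulo (f_1, f_2, f_3):
  remainder -2/3b^2 - 3b - 7/3 ≠ 0; add h_4 = -2/3b^2 - 3b - 7/3 to the basis.

S(f_1,f_3): lcm = a^2. S = 36ab - 2/3a + 32b^2 - 10/3b - 72.
  reduce S modulo (f_1, f_2, f_3, h_4):
  remainder -110/3a - 442/3b - 184 ≠ 0; add h_5 = -110/3a - 442/3b - 184 to the basis.

S(f_2,f_3): lcm = a^2b. S = a^2 + 36ab^2 + 32b^3 - 8/3b^2 - 209/3b.
  reduce S modulo (f_1, f_2, f_3, h_4, h_5):
  remainder 995/3b + 995/3 ≠ 0; add h_6 = 995/3b + 995/3 to the basis.

The other S-polynomials (S(f_1,h_4), S(f_2,h_4), S(f_3,h_4), S(f_1,h_5), S(f_2,h_5), S(f_3,h_5), S(h_4,h_5), S(f_1,h_6), S(f_2,h_6), S(f_3,h_6), S(h_4,h_6), S(h_5,h_6)) all reduce to 0 modulo the current basis, so we have a Gröbner basis.
Inter-reduce: drop elements whose leading term is divisible by another's, tail-reduce, and make monic.
Reduced Gröbner basis: {a + 1, b + 1}.
Label its elements g_1 = a + 1, g_2 = b + 1.

Reduce p = -3ab - 12a + 4b + 2 modulo G:
  leading term ab: subtract (-3b)·g_1 from -3ab - 12a + 4b + 2 → -12a + 7b + 2
  leading term a: subtract (-12)·g_1 from -12a + 7b + 2 → 7b + 14
  leading term b: subtract (7)·g_2 from 7b + 14 → 7
  leading term 1: no divisor's leading term divides it; move 7 to the remainder.
  normal form = 7.
The normal form is nonzero, so p ∉ I. Since p minus its normal form lies in I, I + (p) = I + (r) where r = 7; decide whether this ideal is the whole ring.
Here r = 7 is a nonzero constant, hence a unit: 1 ∈ I + (p), the Gröbner basis of I + (p) is {1}, and the enlarged system has no common solution — adjoining p is inconsistent.

Adjoining -3ab - 12a + 4b + 2 makes the ideal the whole ring: the system is inconsistent.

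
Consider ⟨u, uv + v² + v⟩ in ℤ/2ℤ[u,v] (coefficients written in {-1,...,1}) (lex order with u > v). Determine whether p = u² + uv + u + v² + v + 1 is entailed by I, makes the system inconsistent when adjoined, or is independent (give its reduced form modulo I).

First compute the reduced Gröbner basis of I by Buchberger's algorithm.
f_1 = u, LT = u.
f_2 = uv + v² + v, LT = uv.

S(f_1,f_2): lcm = uv. S = v² + v.
  leading term v²: no divisor's leading term divides it; move v² to the remainder.
  leading term v: no divisor's leading term divides it; move v to the remainder.
  remainder v² + v ≠ 0; add h_3 = v² + v to the basis.

The other S-polynomials (S(f_1,h_3), S(f_2,h_3)) all reduce to 0 modulo the current basis, so we have a Gröbner basis.
Inter-reduce: drop elements whose leading term is divisible by another's, tail-reduce, and make monic.
Reduced Gröbner basis: {u, v² + v}.
Label its elements g_1 = u, g_2 = v² + v.

Reduce p = u² + uv + u + v² + v + 1 modulo G:
  leading term u²: subtract (u)·g_1 from u² + uv + u + v² + v + 1 → uv + u + v² + v + 1
  leading term uv: subtract (v)·g_1 from uv + u + v² + v + 1 → u + v² + v + 1
  leading term u: subtract (1)·g_1 from u + v² + v + 1 → v² + v + 1
  leading term v²: subtract (1)·g_2 from v² + v + 1 → 1
  leading term 1: no divisor's leading term divides it; move 1 to the remainder.
  normal form = 1.
The normal form is nonzero, so p ∉ I. Since p minus its normal form lies in I, I + (p) = I + (r) where r = 1; decide whether this ideal is the whole ring.
Here r = 1 is a nonzero constant, hence a unit: 1 ∈ I + (p), the Gröbner basis of I + (p) is {1}, and the enlarged system has no common solution — adjoining p is inconsistent.

Adjoining u² + uv + u + v² + v + 1 makes the ideal the whole ring: the system is inconsistent.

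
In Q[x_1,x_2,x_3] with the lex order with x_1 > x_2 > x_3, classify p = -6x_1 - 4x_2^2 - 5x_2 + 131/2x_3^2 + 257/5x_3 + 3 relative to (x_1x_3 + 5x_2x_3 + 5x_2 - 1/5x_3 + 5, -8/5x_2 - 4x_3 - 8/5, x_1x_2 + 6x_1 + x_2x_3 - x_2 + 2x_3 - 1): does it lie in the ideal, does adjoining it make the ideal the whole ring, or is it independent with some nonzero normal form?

First compute the reduced Gröbner basis of I by Buchberger's algorithm.
f_1 = x_1x_3 + 5x_2x_3 + 5x_2 - 1/5x_3 + 5, LT = x_1x_3.
f_2 = -8/5x_2 - 4x_3 - 8/5, LT = x_2.
f_3 = x_1x_2 + 6x_1 + x_2x_3 - x_2 + 2x_3 - 1, LT = x_1x_2.

S(f_1,f_3): lcm = x_1x_2x_3. S = -6x_1x_3 + 5x_2^2x_3 + 5x_2^2 - x_2x_3^2 + 4/5x_2x_3 + 5x_2 - 2x_3^2 + x_3.
  reduce S modulo (f_1, f_2, f_3):
  remainder 135/4x_3^3 - 87/4x_3^2 - 177/2x_3 ≠ 0; add h_4 = 135/4x_3^3 - 87/4x_3^2 - 177/2x_3 to the basis.

S(f_2,f_3): lcm = x_1x_2. S = 5/2x_1x_3 - 5x_1 - x_2x_3 + x_2 - 2x_3 + 1.
  reduce S modulo (f_1, f_2, f_3, h_4):
  remainder -5x_1 + 135/4x_3^2 + 163/4x_3 ≠ 0; add h_5 = -5x_1 + 135/4x_3^2 + 163/4x_3 to the basis.

The other S-polynomials (S(f_1,f_2), S(f_1,h_4), S(f_2,h_4), S(f_3,h_4), S(f_1,h_5), S(f_2,h_5), S(f_3,h_5), S(h_4,h_5)) all reduce to 0 modulo the current basis, so we have a Gröbner basis.
Inter-reduce: drop elements whose leading term is divisible by another's, tail-reduce, and make monic.
Reduced Gröbner basis: {x_1 - 27/4x_3^2 - 163/20x_3, x_2 + 5/2x_3 + 1, x_3^3 - 29/45x_3^2 - 118/45x_3}.
Label its elements g_1 = x_1 - 27/4x_3^2 - 163/20x_3, g_2 = x_2 + 5/2x_3 + 1, g_3 = x_3^3 - 29/45x_3^2 - 118/45x_3.

Reduce p = -6x_1 - 4x_2^2 - 5x_2 + 131/2x_3^2 + 257/5x_3 + 3 modulo G:
  leading term x_1: subtract (-6)·g_1 from -6x_1 - 4x_2^2 - 5x_2 + 131/2x_3^2 + 257/5x_3 + 3 → -4x_2^2 - 5x_2 + 25x_3^2 + 5/2x_3 + 3
  leading term x_2^2: subtract (-4x_2)·g_2 from -4x_2^2 - 5x_2 + 25x_3^2 + 5/2x_3 + 3 → 10x_2x_3 - x_2 + 25x_3^2 + 5/2x_3 + 3
  leading term x_2x_3: subtract (10x_3)·g_2 from 10x_2x_3 - x_2 + 25x_3^2 + 5/2x_3 + 3 → -x_2 - 15/2x_3 + 3
  leading term x_2: subtract (-1)·g_2 from -x_2 - 15/2x_3 + 3 → -5x_3 + 4
  leading term x_3: no divisor's leading term divides it; move -5x_3 to the remainder.
  leading term 1: no divisor's leading term divides it; move 4 to the remainder.
  normal form = -5x_3 + 4.
The normal form is nonzero, so p ∉ I. Since p minus its normal form lies in I, I + (p) = I + (r) where r = -5x_3 + 4; decide whether this ideal is the whole ring.
Run Buchberger on G together with r (pairs among the g_i already reduce to 0 since G is a Gröbner basis):
g_1 = x_1 - 27/4x_3^2 - 163/20x_3, LT = x_1.
g_2 = x_2 + 5/2x_3 + 1, LT = x_2.
g_3 = x_3^3 - 29/45x_3^2 - 118/45x_3, LT = x_3^3.
r = -5x_3 + 4, LT = x_3.

S(g_3,r): lcm = x_3^3. S = 7/45x_3^2 - 118/45x_3.
  reduce S modulo (g_1, g_2, g_3, r):
  remainder -2248/1125 ≠ 0; add m_5 = -2248/1125 to the basis.

The other S-polynomials (S(g_1,g_2), S(g_1,g_3), S(g_1,r), S(g_2,g_3), S(g_2,r), S(g_1,m_5), S(g_2,m_5), S(g_3,m_5), S(r,m_5)) all reduce to 0 modulo the current basis, so we have a Gröbner basis.
Inter-reduce: drop elements whose leading term is divisible by another's, tail-reduce, and make monic.
Reduced Gröbner basis: {1}.
The reduced Gröbner basis of I + (p) is {1}: the ideal is the whole ring, so the enlarged system has no common solution — adjoining p is inconsistent.

Adjoining -6x_1 - 4x_2^2 - 5x_2 + 131/2x_3^2 + 257/5x_3 + 3 makes the ideal the whole ring: the system is inconsistent.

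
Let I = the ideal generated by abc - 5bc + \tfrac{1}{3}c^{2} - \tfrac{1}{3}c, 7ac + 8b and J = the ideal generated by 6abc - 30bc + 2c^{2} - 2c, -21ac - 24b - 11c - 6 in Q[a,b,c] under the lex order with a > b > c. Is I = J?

No, the ideals differ.

Two ideals are equal iff their reduced Gröbner bases coincide (the reduced basis is unique for a fixed ordering).
Buchberger on the first generating set:
f_1 = abc - 5bc + \tfrac{1}{3}c^{2} - \tfrac{1}{3}c, LT = abc.
f_2 = 7ac + 8b, LT = ac.

S(f_1,f_2): lcm = abc. S = -\tfrac{8}{7}b^{2} - 5bc + \tfrac{1}{3}c^{2} - \tfrac{1}{3}c.
  leading term b^{2}: no divisor's leading term divides it; move -\tfrac{8}{7}b^{2} to the remainder.
  leading term bc: no divisor's leading term divides it; move -5bc to the remainder.
  leading term c^{2}: no divisor's leading term divides it; move \tfrac{1}{3}c^{2} to the remainder.
  leading term c: no divisor's leading term divides it; move -\tfrac{1}{3}c to the remainder.
  remainder -\tfrac{8}{7}b^{2} - 5bc + \tfrac{1}{3}c^{2} - \tfrac{1}{3}c ≠ 0; add g_3 = -\tfrac{8}{7}b^{2} - 5bc + \tfrac{1}{3}c^{2} - \tfrac{1}{3}c to the basis.

The other S-polynomials (S(f_1,g_3), S(f_2,g_3)) all reduce to 0 modulo the current basis, so we have a Gröbner basis.
Inter-reduce: drop elements whose leading term is divisible by another's, tail-reduce, and make monic.
Reduced Gröbner basis: {ac + \tfrac{8}{7}b, b^{2} + \tfrac{35}{8}bc - \tfrac{7}{24}c^{2} + \tfrac{7}{24}c}.

Buchberger on the second generating set:
h_1 = 6abc - 30bc + 2c^{2} - 2c, LT = abc.
h_2 = -21ac - 24b - 11c - 6, LT = ac.

S(h_1,h_2): lcm = abc. S = -\tfrac{8}{7}b^{2} - \tfrac{116}{21}bc - \tfrac{2}{7}b + \tfrac{1}{3}c^{2} - \tfrac{1}{3}c.
  leading term b^{2}: no divisor's leading term divides it; move -\tfrac{8}{7}b^{2} to the remainder.
  leading term bc: no divisor's leading term divides it; move -\tfrac{116}{21}bc to the remainder.
  leading term b: no divisor's leading term divides it; move -\tfrac{2}{7}b to the remainder.
  leading term c^{2}: no divisor's leading term divides it; move \tfrac{1}{3}c^{2} to the remainder.
  leading term c: no divisor's leading term divides it; move -\tfrac{1}{3}c to the remainder.
  remainder -\tfrac{8}{7}b^{2} - \tfrac{116}{21}bc - \tfrac{2}{7}b + \tfrac{1}{3}c^{2} - \tfrac{1}{3}c ≠ 0; add k_3 = -\tfrac{8}{7}b^{2} - \tfrac{116}{21}bc - \tfrac{2}{7}b + \tfrac{1}{3}c^{2} - \tfrac{1}{3}c to the basis.

The other S-polynomials (S(h_1,k_3), S(h_2,k_3)) all reduce to 0 modulo the current basis, so we have a Gröbner basis.
Inter-reduce: drop elements whose leading term is divisible by another's, tail-reduce, and make monic.
Reduced Gröbner basis: {ac + \tfrac{8}{7}b + \tfrac{11}{21}c + \tfrac{2}{7}, b^{2} + \tfrac{29}{6}bc + \tfrac{1}{4}b - \tfrac{7}{24}c^{2} + \tfrac{7}{24}c}.

Since the reduced bases disagree, the two ideals are not the same.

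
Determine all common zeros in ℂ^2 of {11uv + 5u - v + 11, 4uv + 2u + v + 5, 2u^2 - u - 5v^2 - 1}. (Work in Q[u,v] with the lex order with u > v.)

{(2, -1)}

Compute a lex Gröbner basis by Buchberger's algorithm.
f_1 = 11uv + 5u - v + 11, LT = uv.
f_2 = 4uv + 2u + v + 5, LT = uv.
f_3 = 2u^2 - u - 5v^2 - 1, LT = u^2.

S(f_1,f_2): lcm = uv. S = -1/22u - 15/44v - 1/4.
  leading term u: no divisor's leading term divides it; move -1/22u to the remainder.
  leading term v: no divisor's leading term divides it; move -15/44v to the remainder.
  leading term 1: no divisor's leading term divides it; move -1/4 to the remainder.
  remainder -1/22u - 15/44v - 1/4 ≠ 0; add h_4 = -1/22u - 15/44v - 1/4 to the basis.

S(f_1,f_3): lcm = u^2v. S = 5/11u^2 + 9/22uv + u + 5/2v^3 + 1/2v.
  leading term u^2: subtract (5/22)·f_3 from 5/11u^2 + 9/22uv + u + 5/2v^3 + 1/2v → 9/22uv + 27/22u + 5/2v^3 + 25/22v^2 + 1/2v + 5/22
  leading term uv: subtract (9/242)·f_1 from 9/22uv + 27/22u + 5/2v^3 + 25/22v^2 + 1/2v + 5/22 → 126/121u + 5/2v^3 + 25/22v^2 + 65/121v - 2/11
  leading term u: subtract (-252/11)·h_4 from 126/121u + 5/2v^3 + 25/22v^2 + 65/121v - 2/11 → 5/2v^3 + 25/22v^2 - 80/11v - 65/11
  leading term v^3: no divisor's leading term divides it; move 5/2v^3 to the remainder.
  leading term v^2: no divisor's leading term divides it; move 25/22v^2 to the remainder.
  leading term v: no divisor's leading term divides it; move -80/11v to the remainder.
  leading term 1: no divisor's leading term divides it; move -65/11 to the remainder.
  remainder 5/2v^3 + 25/22v^2 - 80/11v - 65/11 ≠ 0; add h_5 = 5/2v^3 + 25/22v^2 - 80/11v - 65/11 to the basis.

S(f_2,f_3): lcm = u^2v. S = 1/2u^2 + 3/4uv + 5/4u + 5/2v^3 + 1/2v.
  leading term u^2: subtract (1/4)·f_3 from 1/2u^2 + 3/4uv + 5/4u + 5/2v^3 + 1/2v → 3/4uv + 3/2u + 5/2v^3 + 5/4v^2 + 1/2v + 1/4
  leading term uv: subtract (3/44)·f_1 from 3/4uv + 3/2u + 5/2v^3 + 5/4v^2 + 1/2v + 1/4 → 51/44u + 5/2v^3 + 5/4v^2 + 25/44v - 1/2
  leading term u: subtract (-51/2)·h_4 from 51/44u + 5/2v^3 + 5/4v^2 + 25/44v - 1/2 → 5/2v^3 + 5/4v^2 - 65/8v - 55/8
  leading term v^3: subtract (1)·h_5 from 5/2v^3 + 5/4v^2 - 65/8v - 55/8 → 5/44v^2 - 75/88v - 85/88
  leading term v^2: no divisor's leading term divides it; move 5/44v^2 to the remainder.
  leading term v: no divisor's leading term divides it; move -75/88v to the remainder.
  leading term 1: no divisor's leading term divides it; move -85/88 to the remainder.
  remainder 5/44v^2 - 75/88v - 85/88 ≠ 0; add h_6 = 5/44v^2 - 75/88v - 85/88 to the basis.

S(f_1,h_4): lcm = uv. S = 5/11u - 15/2v^2 - 123/22v + 1.
  leading term u: subtract (-10)·h_4 from 5/11u - 15/2v^2 - 123/22v + 1 → -15/2v^2 - 9v - 3/2
  leading term v^2: subtract (-66)·h_6 from -15/2v^2 - 9v - 3/2 → -261/4v - 261/4
  leading term v: no divisor's leading term divides it; move -261/4v to the remainder.
  leading term 1: no divisor's leading term divides it; move -261/4 to the remainder.
  remainder -261/4v - 261/4 ≠ 0; add h_7 = -261/4v - 261/4 to the basis.

The other S-polynomials (S(f_2,h_4), S(f_3,h_4), S(f_1,h_5), S(f_2,h_5), S(f_3,h_5), S(h_4,h_5), S(f_1,h_6), S(f_2,h_6), S(f_3,h_6), S(h_4,h_6), S(h_5,h_6), S(f_1,h_7), S(f_2,h_7), S(f_3,h_7), S(h_4,h_7), S(h_5,h_7), S(h_6,h_7)) all reduce to 0 modulo the current basis, so we have a Gröbner basis.
Inter-reduce: drop elements whose leading term is divisible by another's, tail-reduce, and make monic.
Reduced Gröbner basis: {u - 2, v + 1}.

Elimination: the polynomial v + 1 lies in the elimination ideal for v, so v ∈ {-1}. For each such v, the remaining basis elements (now univariate) give the rest of the solution.
  v = -1: the earlier basis element becomes u - 2 = 0, giving u = 2 — point (2, -1).
Substituting each solution back into the original system confirms all equations vanish.
A lex Gröbner basis triangularizes the system, enabling back-substitution.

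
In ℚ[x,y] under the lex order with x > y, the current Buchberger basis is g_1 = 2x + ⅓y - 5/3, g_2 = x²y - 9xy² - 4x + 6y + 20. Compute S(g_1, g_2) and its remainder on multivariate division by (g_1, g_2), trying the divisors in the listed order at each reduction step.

S(g_1, g_2) = 55/6xy² - ⅚xy + 4x - 6y - 20; remainder on division = -55/36y³ + 70/9y² - 265/36y - 50/3.

lcm(LM(g_1), LM(g_2)) = x²y.
S = (lcm/LT(g_1))·g_1 − (lcm/LT(g_2))·g_2 = 55/6xy² - ⅚xy + 4x - 6y - 20.
Reduce S modulo (g_1, g_2) in that order:
  leading term xy²: subtract (55/12y²)·g_1 from 55/6xy² - ⅚xy + 4x - 6y - 20 → -⅚xy + 4x - 55/36y³ + 275/36y² - 6y - 20
  leading term xy: subtract (-5/12y)·g_1 from -⅚xy + 4x - 55/36y³ + 275/36y² - 6y - 20 → 4x - 55/36y³ + 70/9y² - 241/36y - 20
  leading term x: subtract (2)·g_1 from 4x - 55/36y³ + 70/9y² - 241/36y - 20 → -55/36y³ + 70/9y² - 265/36y - 50/3
  leading term y³: no divisor's leading term divides it; move -55/36y³ to the remainder.
  leading term y²: no divisor's leading term divides it; move 70/9y² to the remainder.
  leading term y: no divisor's leading term divides it; move -265/36y to the remainder.
  leading term 1: no divisor's leading term divides it; move -50/3 to the remainder.
The remainder -55/36y³ + 70/9y² - 265/36y - 50/3 is nonzero, so it would be added as the next basis element.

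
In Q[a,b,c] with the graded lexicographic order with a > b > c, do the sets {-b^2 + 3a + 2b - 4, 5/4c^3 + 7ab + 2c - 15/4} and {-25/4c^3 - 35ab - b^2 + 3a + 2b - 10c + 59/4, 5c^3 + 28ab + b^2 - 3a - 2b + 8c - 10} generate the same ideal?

Equality of ideals is decidable: compute both reduced Gröbner bases (unique for the ordering) and check whether they agree.
Buchberger on the first generating set:
f_1 = -b^2 + 3a + 2b - 4, LT = b^2.
f_2 = 5/4c^3 + 7ab + 2c - 15/4, LT = c^3.

The S-polynomials (S(f_1,f_2)) all reduce to 0 modulo the current basis, so we have a Gröbner basis.
Inter-reduce: drop elements whose leading term is divisible by another's, tail-reduce, and make monic.
Reduced Gröbner basis: {c^3 + 28/5ab + 8/5c - 3, b^2 - 3a - 2b + 4}.

Buchberger on the second generating set:
h_1 = -25/4c^3 - 35ab - b^2 + 3a + 2b - 10c + 59/4, LT = c^3.
h_2 = 5c^3 + 28ab + b^2 - 3a - 2b + 8c - 10, LT = c^3.

S(h_1,h_2): lcm = c^3. S = -1/25b^2 + 3/25a + 2/25b - 9/25.
  reduce S modulo (h_1, h_2):
  remainder -1/25b^2 + 3/25a + 2/25b - 9/25 ≠ 0; add k_3 = -1/25b^2 + 3/25a + 2/25b - 9/25 to the basis.

The other S-polynomials (S(h_1,k_3), S(h_2,k_3)) all reduce to 0 modulo the current basis, so we have a Gröbner basis.
Inter-reduce: drop elements whose leading term is divisible by another's, tail-reduce, and make monic.
Reduced Gröbner basis: {c^3 + 28/5ab + 8/5c - 19/5, b^2 - 3a - 2b + 9}.

The bases are distinct; the ideals are different.

No, the ideals differ.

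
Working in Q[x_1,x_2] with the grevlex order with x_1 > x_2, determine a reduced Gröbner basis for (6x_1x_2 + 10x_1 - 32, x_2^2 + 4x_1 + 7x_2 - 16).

f_1 = 6x_1x_2 + 10x_1 - 32, LT = x_1x_2.
f_2 = x_2^2 + 4x_1 + 7x_2 - 16, LT = x_2^2.

S(f_1,f_2): lcm = x_1x_2^2. S = -4x_1^2 - 16/3x_1x_2 + 16x_1 - 16/3x_2.
  leading term x_1^2: no divisor's leading term divides it; move -4x_1^2 to the remainder.
  leading term x_1x_2: subtract (-8/9)·f_1 from -16/3x_1x_2 + 16x_1 - 16/3x_2 → 224/9x_1 - 16/3x_2 - 256/9
  leading term x_1: no divisor's leading term divides it; move 224/9x_1 to the remainder.
  leading term x_2: no divisor's leading term divides it; move -16/3x_2 to the remainder.
  leading term 1: no divisor's leading term divides it; move -256/9 to the remainder.
  remainder -4x_1^2 + 224/9x_1 - 16/3x_2 - 256/9 ≠ 0; add g_3 = -4x_1^2 + 224/9x_1 - 16/3x_2 - 256/9 to the basis.

The other S-polynomials (S(f_1,g_3), S(f_2,g_3)) all reduce to 0 modulo the current basis, so we have a Gröbner basis.

G = {x_1^2 - 56/9x_1 + 4/3x_2 + 64/9, x_1x_2 + 5/3x_1 - 16/3, x_2^2 + 4x_1 + 7x_2 - 16}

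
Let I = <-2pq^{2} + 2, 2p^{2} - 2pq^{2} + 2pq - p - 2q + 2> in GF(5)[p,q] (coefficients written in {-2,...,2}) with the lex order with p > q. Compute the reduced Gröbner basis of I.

f_1 = -2pq^{2} + 2, LT = pq^{2}.
f_2 = 2p^{2} - 2pq^{2} + 2pq - p - 2q + 2, LT = p^{2}.

S(f_1,f_2): lcm = p^{2}q^{2}. S = pq^{4} - pq^{3} - 2pq^{2} - p + q^{3} - q^{2}.
  reduce S modulo (f_1, f_2):
  remainder -p + q^{3} - q - 2 ≠ 0; add g_3 = -p + q^{3} - q - 2 to the basis.

S(f_1,g_3): lcm = pq^{2}. S = q^{5} - q^{3} - 2q^{2} - 1.
  reduce S modulo (f_1, f_2, g_3):
  remainder q^{5} - q^{3} - 2q^{2} - 1 ≠ 0; add g_4 = q^{5} - q^{3} - 2q^{2} - 1 to the basis.

The other S-polynomials (S(f_2,g_3), S(f_1,g_4), S(f_2,g_4), S(g_3,g_4)) all reduce to 0 modulo the current basis, so we have a Gröbner basis.
Inter-reduce: drop elements whose leading term is divisible by another's, tail-reduce, and make monic.

G = {p - q^{3} + q + 2, q^{5} - q^{3} - 2q^{2} - 1}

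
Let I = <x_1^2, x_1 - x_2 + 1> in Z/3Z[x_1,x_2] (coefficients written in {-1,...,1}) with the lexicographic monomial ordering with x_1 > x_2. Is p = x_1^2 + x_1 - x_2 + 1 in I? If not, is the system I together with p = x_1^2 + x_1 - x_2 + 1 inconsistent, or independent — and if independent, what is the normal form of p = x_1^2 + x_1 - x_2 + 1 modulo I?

First compute the reduced Gröbner basis of I by Buchberger's algorithm.
f_1 = x_1^2, LT = x_1^2.
f_2 = x_1 - x_2 + 1, LT = x_1.

S(f_1,f_2): lcm = x_1^2. S = x_1x_2 - x_1.
  leading term x_1x_2: subtract (x_2)·f_2 from x_1x_2 - x_1 → -x_1 + x_2^2 - x_2
  leading term x_1: subtract (-1)·f_2 from -x_1 + x_2^2 - x_2 → x_2^2 + x_2 + 1
  leading term x_2^2: no divisor's leading term divides it; move x_2^2 to the remainder.
  leading term x_2: no divisor's leading term divides it; move x_2 to the remainder.
  leading term 1: no divisor's leading term divides it; move 1 to the remainder.
  remainder x_2^2 + x_2 + 1 ≠ 0; add h_3 = x_2^2 + x_2 + 1 to the basis.

S(f_1,h_3): leading monomials are coprime, so the S-polynomial reduces to 0 (Buchberger's first criterion).
S(f_2,h_3): leading monomials are coprime, so the S-polynomial reduces to 0 (Buchberger's first criterion).
Every S-polynomial of the final basis reduces to 0, so we have a Gröbner basis.
Inter-reduce: drop elements whose leading term is divisible by another's, tail-reduce, and make monic.
Reduced Gröbner basis: {x_1 - x_2 + 1, x_2^2 + x_2 + 1}.
Label its elements g_1 = x_1 - x_2 + 1, g_2 = x_2^2 + x_2 + 1.

Reduce p = x_1^2 + x_1 - x_2 + 1 modulo G:
  leading term x_1^2: subtract (x_1)·g_1 from x_1^2 + x_1 - x_2 + 1 → x_1x_2 - x_2 + 1
  leading term x_1x_2: subtract (x_2)·g_1 from x_1x_2 - x_2 + 1 → x_2^2 + x_2 + 1
  leading term x_2^2: subtract (1)·g_2 from x_2^2 + x_2 + 1 → 0
  normal form = 0.
Since the normal form is 0, p ∈ I.

x_1^2 + x_1 - x_2 + 1 lies in I (it reduces to 0).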